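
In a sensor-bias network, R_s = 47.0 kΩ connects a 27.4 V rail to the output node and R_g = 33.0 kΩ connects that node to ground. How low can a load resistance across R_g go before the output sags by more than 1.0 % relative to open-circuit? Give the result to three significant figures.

R_L(min) ≈ 1.92 MΩ

Output resistance R_th = R_s‖R_g = (47.0 × 33.0)/80.00 = 19.39 kΩ.
The fractional drop is R_th/(R_th + R_L); requiring this ≤ 0.0100 gives R_L ≥ R_th(1/0.0100 − 1) = 19.39 × 99.00 = 1.92 MΩ.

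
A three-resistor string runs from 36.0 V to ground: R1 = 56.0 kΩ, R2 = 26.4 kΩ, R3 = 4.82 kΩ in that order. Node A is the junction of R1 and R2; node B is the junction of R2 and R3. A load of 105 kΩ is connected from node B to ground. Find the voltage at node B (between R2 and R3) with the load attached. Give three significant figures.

At node B, R3 is in parallel with the load: R3‖R_L = 4.608 kΩ.
Below node A the resistance is R2 + (R3‖R_L) = 31.01 kΩ, so V_A = 36.0 × 31.01/87.01 = 12.83 V.
Then V_B = V_A × (R3‖R_L)/(R2 + R3‖R_L) = 12.83 × 4.608/31.01 = 1.91 V.

V ≈ 1.91 V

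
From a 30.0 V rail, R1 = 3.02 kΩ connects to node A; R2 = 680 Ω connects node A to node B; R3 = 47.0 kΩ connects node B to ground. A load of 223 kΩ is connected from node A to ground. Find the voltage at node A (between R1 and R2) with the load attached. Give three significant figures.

V ≈ 27.9 V

Below node A the series string R2+R3 = 47680 Ω sits in parallel with the 223000 Ω load: 39280 Ω.
V_A = 30.0 × 39280/(3020 + 39280) = 27.9 V.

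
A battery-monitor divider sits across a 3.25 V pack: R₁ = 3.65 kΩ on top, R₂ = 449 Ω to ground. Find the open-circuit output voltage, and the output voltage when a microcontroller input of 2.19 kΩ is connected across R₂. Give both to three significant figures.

Unloaded: 0.356 V; loaded: 0.301 V

Open-circuit: V = 3.25 × 449/(3650 + 449) = 0.356 V.
With the load, R₂ becomes R₂‖R_L = 372.6 Ω, so V = 3.25 × 372.6/4023 = 0.301 V.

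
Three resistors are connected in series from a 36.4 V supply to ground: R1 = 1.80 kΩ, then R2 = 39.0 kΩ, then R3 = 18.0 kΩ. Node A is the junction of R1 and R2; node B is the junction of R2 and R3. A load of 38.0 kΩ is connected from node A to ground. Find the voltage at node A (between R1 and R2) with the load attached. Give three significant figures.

V ≈ 33.7 V

Below node A the series string R2+R3 = 57.00 kΩ sits in parallel with the 38.0 kΩ load: 22.80 kΩ.
V_A = 36.4 × 22.80/(1.80 + 22.80) = 33.7 V.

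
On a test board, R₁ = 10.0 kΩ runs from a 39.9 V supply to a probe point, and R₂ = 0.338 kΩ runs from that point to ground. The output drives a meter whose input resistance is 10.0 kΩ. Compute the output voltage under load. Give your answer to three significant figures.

The load sits in parallel with R₂: R₂‖R_L = (338 × 10000) / (338 + 10000) = 326.9 Ω.
V_out = 39.9 × 326.9 / (10000 + 326.9) = 39.9 × 326.9/10330 = 1.26 V.

V_out ≈ 1.26 V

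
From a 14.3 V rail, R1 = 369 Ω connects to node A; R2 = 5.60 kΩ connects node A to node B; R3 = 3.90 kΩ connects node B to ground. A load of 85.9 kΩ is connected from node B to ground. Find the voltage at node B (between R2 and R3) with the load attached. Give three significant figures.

At node B, R3 is in parallel with the load: R3‖R_L = 3731 Ω.
Below node A the resistance is R2 + (R3‖R_L) = 9331 Ω, so V_A = 14.3 × 9331/9700 = 13.76 V.
Then V_B = V_A × (R3‖R_L)/(R2 + R3‖R_L) = 13.76 × 3731/9331 = 5.50 V.

V ≈ 5.50 V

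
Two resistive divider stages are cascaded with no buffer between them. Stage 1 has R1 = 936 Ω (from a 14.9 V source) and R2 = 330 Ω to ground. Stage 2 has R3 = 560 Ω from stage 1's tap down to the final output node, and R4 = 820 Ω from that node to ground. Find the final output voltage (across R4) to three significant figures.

V_out ≈ 1.96 V

Stage 2 presents R3+R4 = 1380 Ω as a load on stage 1's tap.
Stage 1's lower leg becomes R2‖(R3+R4) = 266.3 Ω, so V_mid = 14.9 × 266.3/1202 = 3.300 V.
Stage 2 is itself unloaded: V_out = V_mid × R4/(R3+R4) = 3.300 × 820/1380 = 1.96 V.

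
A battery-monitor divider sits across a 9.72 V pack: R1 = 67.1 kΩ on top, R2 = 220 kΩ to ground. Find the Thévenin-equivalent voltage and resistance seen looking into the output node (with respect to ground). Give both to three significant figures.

V_th = 7.45 V, R_th = 51.4 kΩ

V_th is the open-circuit tap voltage: 9.72 × 220/(67.1 + 220) = 7.45 V.
With the supply zeroed, R1 and R2 appear in parallel from the tap: R_th = R1‖R2 = (67.1 × 220)/287.1 = 51.4 kΩ.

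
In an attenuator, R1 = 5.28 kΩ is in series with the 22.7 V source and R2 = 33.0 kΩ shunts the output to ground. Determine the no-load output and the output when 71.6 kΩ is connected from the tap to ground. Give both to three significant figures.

Open-circuit: V = 22.7 × 33.0/(5.28 + 33.0) = 19.6 V.
With the load, R2 becomes R2‖R_L = 22.59 kΩ, so V = 22.7 × 22.59/27.87 = 18.4 V.

Unloaded: 19.6 V; loaded: 18.4 V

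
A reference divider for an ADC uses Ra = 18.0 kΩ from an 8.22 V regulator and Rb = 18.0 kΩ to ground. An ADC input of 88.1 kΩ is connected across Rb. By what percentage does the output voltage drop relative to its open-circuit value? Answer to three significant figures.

9.27 %

The divider's output (Thévenin) resistance is Ra‖Rb = 9.000 kΩ.
Fractional drop under load = R_th/(R_th + R_L) = 9.000 / (9.000 + 88.1) = 0.09269.
So the output falls by 9.27 %.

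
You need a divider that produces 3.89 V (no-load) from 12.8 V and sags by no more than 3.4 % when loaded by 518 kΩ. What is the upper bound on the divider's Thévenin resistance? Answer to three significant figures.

R_th ≤ 18.2 kΩ

Loading drop = R_th/(R_th + R_L) ≤ 0.0340, so R_th ≤ R_L · ε/(1−ε) = 518 kΩ × 0.0340/0.9660 = 18.2 kΩ.
(Any R1, R2 with R2/(R1+R2) = 0.304 and R1‖R2 ≤ 18.2 kΩ will meet the spec.)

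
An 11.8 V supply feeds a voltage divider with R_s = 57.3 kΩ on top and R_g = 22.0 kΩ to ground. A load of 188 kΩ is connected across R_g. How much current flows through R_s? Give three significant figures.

I ≈ 0.153 mA

R_g‖R_L = 19.70 kΩ, so the source sees R_s + R_g‖R_L = 77.00 kΩ.
I = 11.8 V / 77.00 kΩ = 0.153 mA.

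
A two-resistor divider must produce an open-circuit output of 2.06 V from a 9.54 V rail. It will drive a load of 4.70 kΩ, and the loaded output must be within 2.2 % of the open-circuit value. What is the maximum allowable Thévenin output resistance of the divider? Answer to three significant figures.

R_th ≤ 106 Ω

Loading drop = R_th/(R_th + R_L) ≤ 0.0220, so R_th ≤ R_L · ε/(1−ε) = 4.70 kΩ × 0.0220/0.9780 = 106 Ω.
(Any R1, R2 with R2/(R1+R2) = 0.216 and R1‖R2 ≤ 106 Ω will meet the spec.)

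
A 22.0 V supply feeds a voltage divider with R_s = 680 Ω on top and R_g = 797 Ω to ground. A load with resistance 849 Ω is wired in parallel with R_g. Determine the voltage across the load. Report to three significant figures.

The load sits in parallel with R_g: R_g‖R_L = (797 × 849) / (797 + 849) = 411.1 Ω.
V_out = 22.0 × 411.1 / (680 + 411.1) = 22.0 × 411.1/1091 = 8.29 V.

V_out ≈ 8.29 V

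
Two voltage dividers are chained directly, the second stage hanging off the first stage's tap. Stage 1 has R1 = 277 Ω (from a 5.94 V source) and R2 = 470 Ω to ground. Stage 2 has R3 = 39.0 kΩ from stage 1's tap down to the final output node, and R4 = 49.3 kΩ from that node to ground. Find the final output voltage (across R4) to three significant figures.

V_out ≈ 2.08 V

Stage 2 presents R3+R4 = 88300 Ω as a load on stage 1's tap.
Stage 1's lower leg becomes R2‖(R3+R4) = 467.5 Ω, so V_mid = 5.94 × 467.5/744.5 = 3.730 V.
Stage 2 is itself unloaded: V_out = V_mid × R4/(R3+R4) = 3.730 × 49300/88300 = 2.08 V.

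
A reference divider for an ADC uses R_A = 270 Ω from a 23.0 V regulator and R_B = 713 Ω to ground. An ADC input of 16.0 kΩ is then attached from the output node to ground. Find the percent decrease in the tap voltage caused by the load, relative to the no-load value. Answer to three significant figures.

The divider's output (Thévenin) resistance is R_A‖R_B = 195.8 Ω.
Fractional drop under load = R_th/(R_th + R_L) = 195.8 / (195.8 + 16000) = 0.01209.
So the output falls by 1.21 %.

1.21 %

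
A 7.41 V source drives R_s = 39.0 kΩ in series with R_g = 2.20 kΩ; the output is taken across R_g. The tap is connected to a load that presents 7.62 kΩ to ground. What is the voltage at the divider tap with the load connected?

The load sits in parallel with R_g: R_g‖R_L = (2.20 × 7.62) / (2.20 + 7.62) = 1.707 kΩ.
V_out = 7.41 × 1.707 / (39.0 + 1.707) = 7.41 × 1.707/40.71 = 0.311 V.

V_out ≈ 0.311 V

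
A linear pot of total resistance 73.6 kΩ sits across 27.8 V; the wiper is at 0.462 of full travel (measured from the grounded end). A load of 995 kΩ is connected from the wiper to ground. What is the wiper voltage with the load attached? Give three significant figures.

The wiper splits the pot into (1−α)R = 39.60 kΩ above and αR = 34.00 kΩ below.
Lower section ‖ load = 32.88 kΩ.
V_wiper = 27.8 × 32.88/(39.60 + 32.88) = 12.6 V.

V ≈ 12.6 V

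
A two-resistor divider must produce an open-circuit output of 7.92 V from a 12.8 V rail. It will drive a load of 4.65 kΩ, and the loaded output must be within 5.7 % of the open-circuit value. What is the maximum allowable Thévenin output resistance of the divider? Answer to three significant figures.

Loading drop = R_th/(R_th + R_L) ≤ 0.0570, so R_th ≤ R_L · ε/(1−ε) = 4.65 kΩ × 0.0570/0.9430 = 281 Ω.

R_th ≤ 281 Ω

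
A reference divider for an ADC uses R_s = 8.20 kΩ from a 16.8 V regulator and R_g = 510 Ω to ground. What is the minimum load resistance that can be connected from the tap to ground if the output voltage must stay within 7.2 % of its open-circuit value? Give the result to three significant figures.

R_L(min) ≈ 6.19 kΩ

Output resistance R_th = R_s‖R_g = (8200 × 510)/8710 = 480.1 Ω.
The fractional drop is R_th/(R_th + R_L); requiring this ≤ 0.0720 gives R_L ≥ R_th(1/0.0720 − 1) = 480.1 × 12.89 = 6.19 kΩ.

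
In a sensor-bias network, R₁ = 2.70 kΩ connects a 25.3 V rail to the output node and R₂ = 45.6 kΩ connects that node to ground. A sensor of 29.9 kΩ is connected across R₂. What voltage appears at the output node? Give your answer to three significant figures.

The load sits in parallel with R₂: R₂‖R_L = (45.6 × 29.9) / (45.6 + 29.9) = 18.06 kΩ.
V_out = 25.3 × 18.06 / (2.70 + 18.06) = 25.3 × 18.06/20.76 = 22.0 V.

V_out ≈ 22.0 V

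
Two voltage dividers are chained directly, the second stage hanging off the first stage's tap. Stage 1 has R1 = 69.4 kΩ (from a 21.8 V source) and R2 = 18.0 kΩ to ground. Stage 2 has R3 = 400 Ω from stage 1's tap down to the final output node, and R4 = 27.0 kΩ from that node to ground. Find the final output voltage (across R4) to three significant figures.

V_out ≈ 2.91 V

Stage 2 presents R3+R4 = 27400 Ω as a load on stage 1's tap.
Stage 1's lower leg becomes R2‖(R3+R4) = 10860 Ω, so V_mid = 21.8 × 10860/80260 = 2.951 V.
Stage 2 is itself unloaded: V_out = V_mid × R4/(R3+R4) = 2.951 × 27000/27400 = 2.91 V.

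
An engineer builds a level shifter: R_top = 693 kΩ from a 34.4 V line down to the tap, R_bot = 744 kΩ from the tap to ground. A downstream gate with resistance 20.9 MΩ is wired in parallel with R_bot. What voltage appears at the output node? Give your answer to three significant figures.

V_out ≈ 17.5 V

The load sits in parallel with R_bot: R_bot‖R_L = (744 × 20900) / (744 + 20900) = 718.4 kΩ.
V_out = 34.4 × 718.4 / (693 + 718.4) = 34.4 × 718.4/1411 = 17.5 V.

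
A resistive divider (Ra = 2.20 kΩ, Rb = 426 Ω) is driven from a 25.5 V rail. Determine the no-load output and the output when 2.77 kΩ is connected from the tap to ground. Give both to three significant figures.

Open-circuit: V = 25.5 × 426/(2200 + 426) = 4.14 V.
With the load, Rb becomes Rb‖R_L = 369.2 Ω, so V = 25.5 × 369.2/2569 = 3.66 V.

Unloaded: 4.14 V; loaded: 3.66 V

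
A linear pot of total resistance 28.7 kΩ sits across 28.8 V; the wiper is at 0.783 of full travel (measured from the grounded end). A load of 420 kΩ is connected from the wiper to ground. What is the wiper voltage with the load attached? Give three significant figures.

The wiper splits the pot into (1−α)R = 6.228 kΩ above and αR = 22.47 kΩ below.
Lower section ‖ load = 21.33 kΩ.
V_wiper = 28.8 × 21.33/(6.228 + 21.33) = 22.3 V.

V ≈ 22.3 V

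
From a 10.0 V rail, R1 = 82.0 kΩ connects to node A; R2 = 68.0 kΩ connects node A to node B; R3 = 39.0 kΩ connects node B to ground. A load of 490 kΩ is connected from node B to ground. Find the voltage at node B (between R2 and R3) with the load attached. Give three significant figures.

V ≈ 1.94 V

At node B, R3 is in parallel with the load: R3‖R_L = 36.12 kΩ.
Below node A the resistance is R2 + (R3‖R_L) = 104.1 kΩ, so V_A = 10.0 × 104.1/186.1 = 5.594 V.
Then V_B = V_A × (R3‖R_L)/(R2 + R3‖R_L) = 5.594 × 36.12/104.1 = 1.94 V.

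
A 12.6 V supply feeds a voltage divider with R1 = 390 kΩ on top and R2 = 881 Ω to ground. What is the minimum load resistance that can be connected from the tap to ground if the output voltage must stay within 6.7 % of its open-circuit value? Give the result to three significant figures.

Output resistance R_th = R1‖R2 = (390000 × 881)/390900 = 879.0 Ω.
The fractional drop is R_th/(R_th + R_L); requiring this ≤ 0.0670 gives R_L ≥ R_th(1/0.0670 − 1) = 879.0 × 13.93 = 12.2 kΩ.

R_L(min) ≈ 12.2 kΩ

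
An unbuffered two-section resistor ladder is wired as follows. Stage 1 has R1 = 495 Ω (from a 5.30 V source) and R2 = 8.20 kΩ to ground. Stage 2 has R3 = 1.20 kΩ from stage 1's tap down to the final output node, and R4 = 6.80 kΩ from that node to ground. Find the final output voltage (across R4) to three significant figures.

V_out ≈ 4.01 V

Stage 2 presents R3+R4 = 8000 Ω as a load on stage 1's tap.
Stage 1's lower leg becomes R2‖(R3+R4) = 4049 Ω, so V_mid = 5.30 × 4049/4544 = 4.723 V.
Stage 2 is itself unloaded: V_out = V_mid × R4/(R3+R4) = 4.723 × 6800/8000 = 4.01 V.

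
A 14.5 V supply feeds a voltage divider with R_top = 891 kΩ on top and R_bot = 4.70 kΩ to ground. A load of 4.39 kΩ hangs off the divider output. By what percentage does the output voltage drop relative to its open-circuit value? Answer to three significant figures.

The divider's output (Thévenin) resistance is R_top‖R_bot = 4.675 kΩ.
Fractional drop under load = R_th/(R_th + R_L) = 4.675 / (4.675 + 4.39) = 0.5157.
So the output falls by 51.6 %.

51.6 %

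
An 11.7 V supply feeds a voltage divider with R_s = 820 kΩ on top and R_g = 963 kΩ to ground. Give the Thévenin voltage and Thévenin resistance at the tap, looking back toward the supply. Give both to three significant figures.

V_th = 6.32 V, R_th = 443 kΩ

V_th is the open-circuit tap voltage: 11.7 × 963/(820 + 963) = 6.32 V.
With the supply zeroed, R_s and R_g appear in parallel from the tap: R_th = R_s‖R_g = (820 × 963)/1783 = 443 kΩ.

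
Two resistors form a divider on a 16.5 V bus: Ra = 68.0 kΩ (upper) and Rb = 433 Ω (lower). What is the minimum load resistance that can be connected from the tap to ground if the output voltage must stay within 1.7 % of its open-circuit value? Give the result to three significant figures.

Output resistance R_th = Ra‖Rb = (68000 × 433)/68430 = 430.3 Ω.
The fractional drop is R_th/(R_th + R_L); requiring this ≤ 0.0170 gives R_L ≥ R_th(1/0.0170 − 1) = 430.3 × 57.82 = 24.9 kΩ.

R_L(min) ≈ 24.9 kΩ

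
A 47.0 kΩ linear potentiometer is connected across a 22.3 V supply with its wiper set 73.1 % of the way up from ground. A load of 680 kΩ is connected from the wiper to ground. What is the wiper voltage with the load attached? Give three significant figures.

The wiper splits the pot into (1−α)R = 12.64 kΩ above and αR = 34.36 kΩ below.
Lower section ‖ load = 32.70 kΩ.
V_wiper = 22.3 × 32.70/(12.64 + 32.70) = 16.1 V.

V ≈ 16.1 V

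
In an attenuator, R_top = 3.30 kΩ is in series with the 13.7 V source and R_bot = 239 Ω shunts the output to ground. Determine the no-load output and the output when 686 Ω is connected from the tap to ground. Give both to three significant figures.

Open-circuit: V = 13.7 × 239/(3300 + 239) = 0.925 V.
With the load, R_bot becomes R_bot‖R_L = 177.2 Ω, so V = 13.7 × 177.2/3477 = 0.698 V.

Unloaded: 0.925 V; loaded: 0.698 V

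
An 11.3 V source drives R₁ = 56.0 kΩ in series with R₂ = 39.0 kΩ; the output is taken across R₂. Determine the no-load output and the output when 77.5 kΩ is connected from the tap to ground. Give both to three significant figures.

Unloaded: 4.64 V; loaded: 3.58 V

Open-circuit: V = 11.3 × 39.0/(56.0 + 39.0) = 4.64 V.
With the load, R₂ becomes R₂‖R_L = 25.94 kΩ, so V = 11.3 × 25.94/81.94 = 3.58 V.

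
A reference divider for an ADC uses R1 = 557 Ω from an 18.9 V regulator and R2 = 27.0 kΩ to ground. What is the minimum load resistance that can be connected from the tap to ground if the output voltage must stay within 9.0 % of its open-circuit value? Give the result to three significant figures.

Output resistance R_th = R1‖R2 = (557 × 27000)/27560 = 545.7 Ω.
The fractional drop is R_th/(R_th + R_L); requiring this ≤ 0.0900 gives R_L ≥ R_th(1/0.0900 − 1) = 545.7 × 10.11 = 5.52 kΩ.

R_L(min) ≈ 5.52 kΩ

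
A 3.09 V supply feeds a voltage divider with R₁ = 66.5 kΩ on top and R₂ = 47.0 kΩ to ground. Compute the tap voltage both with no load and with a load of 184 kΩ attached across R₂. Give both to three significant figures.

Unloaded: 1.28 V; loaded: 1.11 V

Open-circuit: V = 3.09 × 47.0/(66.5 + 47.0) = 1.28 V.
With the load, R₂ becomes R₂‖R_L = 37.44 kΩ, so V = 3.09 × 37.44/103.9 = 1.11 V.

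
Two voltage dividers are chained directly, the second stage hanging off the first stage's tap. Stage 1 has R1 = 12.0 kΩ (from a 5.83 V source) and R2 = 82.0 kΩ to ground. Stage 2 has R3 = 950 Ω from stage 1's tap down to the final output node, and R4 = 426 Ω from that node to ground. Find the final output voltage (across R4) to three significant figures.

Stage 2 presents R3+R4 = 1376 Ω as a load on stage 1's tap.
Stage 1's lower leg becomes R2‖(R3+R4) = 1353 Ω, so V_mid = 5.83 × 1353/13350 = 0.5908 V.
Stage 2 is itself unloaded: V_out = V_mid × R4/(R3+R4) = 0.5908 × 426/1376 = 0.183 V.

V_out ≈ 0.183 V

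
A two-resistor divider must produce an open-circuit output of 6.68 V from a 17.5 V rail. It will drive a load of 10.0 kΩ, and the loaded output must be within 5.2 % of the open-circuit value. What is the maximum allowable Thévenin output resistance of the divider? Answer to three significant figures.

Loading drop = R_th/(R_th + R_L) ≤ 0.0520, so R_th ≤ R_L · ε/(1−ε) = 10.0 kΩ × 0.0520/0.9480 = 549 Ω.
(Any R1, R2 with R2/(R1+R2) = 0.382 and R1‖R2 ≤ 549 Ω will meet the spec.)

R_th ≤ 549 Ω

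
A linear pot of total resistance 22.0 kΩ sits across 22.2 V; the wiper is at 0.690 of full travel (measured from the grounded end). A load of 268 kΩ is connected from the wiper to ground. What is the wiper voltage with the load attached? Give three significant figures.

V ≈ 15.1 V

The wiper splits the pot into (1−α)R = 6.820 kΩ above and αR = 15.18 kΩ below.
Lower section ‖ load = 14.37 kΩ.
V_wiper = 22.2 × 14.37/(6.820 + 14.37) = 15.1 V.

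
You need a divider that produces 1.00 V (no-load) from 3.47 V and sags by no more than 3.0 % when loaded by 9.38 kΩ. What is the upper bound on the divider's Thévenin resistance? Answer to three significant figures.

Loading drop = R_th/(R_th + R_L) ≤ 0.0300, so R_th ≤ R_L · ε/(1−ε) = 9.38 kΩ × 0.0300/0.9700 = 290 Ω.
(Any R1, R2 with R2/(R1+R2) = 0.288 and R1‖R2 ≤ 290 Ω will meet the spec.)

R_th ≤ 290 Ω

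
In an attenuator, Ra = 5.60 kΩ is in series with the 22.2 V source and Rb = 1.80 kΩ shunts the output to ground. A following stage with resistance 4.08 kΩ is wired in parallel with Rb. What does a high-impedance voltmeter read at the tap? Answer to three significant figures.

The load sits in parallel with Rb: Rb‖R_L = (1.80 × 4.08) / (1.80 + 4.08) = 1.249 kΩ.
V_out = 22.2 × 1.249 / (5.60 + 1.249) = 22.2 × 1.249/6.849 = 4.05 V.

V_out ≈ 4.05 V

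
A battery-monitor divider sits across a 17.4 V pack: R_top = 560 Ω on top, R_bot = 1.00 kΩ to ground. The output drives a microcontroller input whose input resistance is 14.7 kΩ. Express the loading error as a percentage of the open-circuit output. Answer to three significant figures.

2.38 %

The divider's output (Thévenin) resistance is R_top‖R_bot = 359.0 Ω.
Fractional drop under load = R_th/(R_th + R_L) = 359.0 / (359.0 + 14700) = 0.02384.
So the output falls by 2.38 %.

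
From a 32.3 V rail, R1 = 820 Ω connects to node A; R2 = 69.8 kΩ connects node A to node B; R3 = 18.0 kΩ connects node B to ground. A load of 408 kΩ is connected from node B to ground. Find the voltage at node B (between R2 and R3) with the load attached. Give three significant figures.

At node B, R3 is in parallel with the load: R3‖R_L = 17240 Ω.
Below node A the resistance is R2 + (R3‖R_L) = 87040 Ω, so V_A = 32.3 × 87040/87860 = 32.00 V.
Then V_B = V_A × (R3‖R_L)/(R2 + R3‖R_L) = 32.00 × 17240/87040 = 6.34 V.

V ≈ 6.34 V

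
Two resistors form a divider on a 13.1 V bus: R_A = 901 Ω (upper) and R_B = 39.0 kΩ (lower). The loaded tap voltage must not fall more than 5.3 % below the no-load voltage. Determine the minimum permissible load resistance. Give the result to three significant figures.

R_L(min) ≈ 15.7 kΩ

Output resistance R_th = R_A‖R_B = (901 × 39000)/39900 = 880.7 Ω.
The fractional drop is R_th/(R_th + R_L); requiring this ≤ 0.0530 gives R_L ≥ R_th(1/0.0530 − 1) = 880.7 × 17.87 = 15.7 kΩ.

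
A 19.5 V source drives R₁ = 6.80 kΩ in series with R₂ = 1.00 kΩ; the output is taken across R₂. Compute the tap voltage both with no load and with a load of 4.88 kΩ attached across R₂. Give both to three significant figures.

Unloaded: 2.50 V; loaded: 2.12 V

Open-circuit: V = 19.5 × 1.00/(6.80 + 1.00) = 2.50 V.
With the load, R₂ becomes R₂‖R_L = 0.8299 kΩ, so V = 19.5 × 0.8299/7.630 = 2.12 V.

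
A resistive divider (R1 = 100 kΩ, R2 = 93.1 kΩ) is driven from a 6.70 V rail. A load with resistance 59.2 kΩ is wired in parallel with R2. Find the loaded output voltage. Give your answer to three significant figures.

The load sits in parallel with R2: R2‖R_L = (93.1 × 59.2) / (93.1 + 59.2) = 36.19 kΩ.
V_out = 6.70 × 36.19 / (100 + 36.19) = 6.70 × 36.19/136.2 = 1.78 V.

V_out ≈ 1.78 V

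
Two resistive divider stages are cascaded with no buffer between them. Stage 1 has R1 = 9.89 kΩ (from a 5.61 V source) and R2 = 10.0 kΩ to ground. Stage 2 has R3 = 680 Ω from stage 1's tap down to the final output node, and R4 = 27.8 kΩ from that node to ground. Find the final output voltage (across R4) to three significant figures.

V_out ≈ 2.34 V

Stage 2 presents R3+R4 = 28480 Ω as a load on stage 1's tap.
Stage 1's lower leg becomes R2‖(R3+R4) = 7401 Ω, so V_mid = 5.61 × 7401/17290 = 2.401 V.
Stage 2 is itself unloaded: V_out = V_mid × R4/(R3+R4) = 2.401 × 27800/28480 = 2.34 V.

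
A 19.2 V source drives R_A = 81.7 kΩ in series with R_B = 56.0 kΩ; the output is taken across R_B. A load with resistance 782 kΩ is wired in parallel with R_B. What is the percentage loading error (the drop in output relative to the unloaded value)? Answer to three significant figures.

4.08 %

The divider's output (Thévenin) resistance is R_A‖R_B = 33.23 kΩ.
Fractional drop under load = R_th/(R_th + R_L) = 33.23 / (33.23 + 782) = 0.04076.
So the output falls by 4.08 %.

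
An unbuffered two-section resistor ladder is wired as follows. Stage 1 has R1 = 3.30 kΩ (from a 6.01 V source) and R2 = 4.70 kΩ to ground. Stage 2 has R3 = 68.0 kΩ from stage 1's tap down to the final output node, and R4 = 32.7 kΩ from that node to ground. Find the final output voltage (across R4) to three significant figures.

V_out ≈ 1.12 V

Stage 2 presents R3+R4 = 100.7 kΩ as a load on stage 1's tap.
Stage 1's lower leg becomes R2‖(R3+R4) = 4.490 kΩ, so V_mid = 6.01 × 4.490/7.790 = 3.464 V.
Stage 2 is itself unloaded: V_out = V_mid × R4/(R3+R4) = 3.464 × 32.7/100.7 = 1.12 V.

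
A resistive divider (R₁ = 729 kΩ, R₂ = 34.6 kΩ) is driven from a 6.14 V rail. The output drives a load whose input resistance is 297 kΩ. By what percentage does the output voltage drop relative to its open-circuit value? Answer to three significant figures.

10.0 %

The divider's output (Thévenin) resistance is R₁‖R₂ = 33.03 kΩ.
Fractional drop under load = R_th/(R_th + R_L) = 33.03 / (33.03 + 297) = 0.1001.
So the output falls by 10.0 %.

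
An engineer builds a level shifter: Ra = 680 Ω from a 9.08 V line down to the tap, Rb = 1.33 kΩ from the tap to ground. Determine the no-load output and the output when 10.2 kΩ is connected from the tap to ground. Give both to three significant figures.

Unloaded: 6.01 V; loaded: 5.75 V

Open-circuit: V = 9.08 × 1330/(680 + 1330) = 6.01 V.
With the load, Rb becomes Rb‖R_L = 1177 Ω, so V = 9.08 × 1177/1857 = 5.75 V.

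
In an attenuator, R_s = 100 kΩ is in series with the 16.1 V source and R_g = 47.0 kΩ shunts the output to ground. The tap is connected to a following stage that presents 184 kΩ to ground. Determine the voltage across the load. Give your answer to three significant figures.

The load sits in parallel with R_g: R_g‖R_L = (47.0 × 184) / (47.0 + 184) = 37.44 kΩ.
V_out = 16.1 × 37.44 / (100 + 37.44) = 16.1 × 37.44/137.4 = 4.39 V.

V_out ≈ 4.39 V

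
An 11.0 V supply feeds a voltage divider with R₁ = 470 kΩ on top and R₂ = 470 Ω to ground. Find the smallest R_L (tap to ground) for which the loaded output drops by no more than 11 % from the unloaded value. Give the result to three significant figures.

Output resistance R_th = R₁‖R₂ = (470000 × 470)/470500 = 469.5 Ω.
The fractional drop is R_th/(R_th + R_L); requiring this ≤ 0.110 gives R_L ≥ R_th(1/0.110 − 1) = 469.5 × 8.091 = 3.80 kΩ.

R_L(min) ≈ 3.80 kΩ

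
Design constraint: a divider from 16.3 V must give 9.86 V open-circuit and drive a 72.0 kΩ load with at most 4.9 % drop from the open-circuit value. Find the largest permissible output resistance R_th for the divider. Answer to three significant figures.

Loading drop = R_th/(R_th + R_L) ≤ 0.0490, so R_th ≤ R_L · ε/(1−ε) = 72.0 kΩ × 0.0490/0.9510 = 3.71 kΩ.
(Any R1, R2 with R2/(R1+R2) = 0.605 and R1‖R2 ≤ 3.71 kΩ will meet the spec.)

R_th ≤ 3.71 kΩ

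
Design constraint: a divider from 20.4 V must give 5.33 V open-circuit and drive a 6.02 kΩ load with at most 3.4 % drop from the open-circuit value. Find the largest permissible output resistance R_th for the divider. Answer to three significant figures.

Loading drop = R_th/(R_th + R_L) ≤ 0.0340, so R_th ≤ R_L · ε/(1−ε) = 6.02 kΩ × 0.0340/0.9660 = 212 Ω.

R_th ≤ 212 Ω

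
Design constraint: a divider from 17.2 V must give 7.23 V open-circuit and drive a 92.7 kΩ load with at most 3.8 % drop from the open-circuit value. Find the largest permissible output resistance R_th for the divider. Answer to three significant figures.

R_th ≤ 3.66 kΩ

Loading drop = R_th/(R_th + R_L) ≤ 0.0380, so R_th ≤ R_L · ε/(1−ε) = 92.7 kΩ × 0.0380/0.9620 = 3.66 kΩ.
(Any R1, R2 with R2/(R1+R2) = 0.420 and R1‖R2 ≤ 3.66 kΩ will meet the spec.)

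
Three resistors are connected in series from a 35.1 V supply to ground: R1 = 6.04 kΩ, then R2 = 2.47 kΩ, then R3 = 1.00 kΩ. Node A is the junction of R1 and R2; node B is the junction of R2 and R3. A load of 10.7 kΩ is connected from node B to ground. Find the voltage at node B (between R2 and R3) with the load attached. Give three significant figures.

V ≈ 3.41 V

At node B, R3 is in parallel with the load: R3‖R_L = 0.9145 kΩ.
Below node A the resistance is R2 + (R3‖R_L) = 3.385 kΩ, so V_A = 35.1 × 3.385/9.425 = 12.61 V.
Then V_B = V_A × (R3‖R_L)/(R2 + R3‖R_L) = 12.61 × 0.9145/3.385 = 3.41 V.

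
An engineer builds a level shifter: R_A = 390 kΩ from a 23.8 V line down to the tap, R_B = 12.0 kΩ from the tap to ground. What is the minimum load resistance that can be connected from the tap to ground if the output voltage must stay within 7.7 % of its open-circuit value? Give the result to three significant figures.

R_L(min) ≈ 140 kΩ

Output resistance R_th = R_A‖R_B = (390 × 12.0)/402.0 = 11.64 kΩ.
The fractional drop is R_th/(R_th + R_L); requiring this ≤ 0.0770 gives R_L ≥ R_th(1/0.0770 − 1) = 11.64 × 11.99 = 140 kΩ.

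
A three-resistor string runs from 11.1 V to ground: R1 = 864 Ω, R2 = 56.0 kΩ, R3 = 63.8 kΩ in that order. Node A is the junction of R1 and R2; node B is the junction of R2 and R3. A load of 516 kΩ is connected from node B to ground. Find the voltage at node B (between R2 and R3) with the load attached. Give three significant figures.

V ≈ 5.55 V

At node B, R3 is in parallel with the load: R3‖R_L = 56780 Ω.
Below node A the resistance is R2 + (R3‖R_L) = 112800 Ω, so V_A = 11.1 × 112800/113600 = 11.02 V.
Then V_B = V_A × (R3‖R_L)/(R2 + R3‖R_L) = 11.02 × 56780/112800 = 5.55 V.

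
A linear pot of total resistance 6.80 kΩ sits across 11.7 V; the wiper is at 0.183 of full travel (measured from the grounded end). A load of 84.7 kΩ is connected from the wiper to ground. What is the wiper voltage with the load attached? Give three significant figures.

The wiper splits the pot into (1−α)R = 5.556 kΩ above and αR = 1.244 kΩ below.
Lower section ‖ load = 1.226 kΩ.
V_wiper = 11.7 × 1.226/(5.556 + 1.226) = 2.12 V.

V ≈ 2.12 V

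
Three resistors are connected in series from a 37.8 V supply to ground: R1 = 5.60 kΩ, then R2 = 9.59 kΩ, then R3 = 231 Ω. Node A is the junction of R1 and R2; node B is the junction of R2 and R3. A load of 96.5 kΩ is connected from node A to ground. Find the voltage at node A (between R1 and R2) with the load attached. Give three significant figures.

V ≈ 23.2 V

Below node A the series string R2+R3 = 9821 Ω sits in parallel with the 96500 Ω load: 8914 Ω.
V_A = 37.8 × 8914/(5600 + 8914) = 23.2 V.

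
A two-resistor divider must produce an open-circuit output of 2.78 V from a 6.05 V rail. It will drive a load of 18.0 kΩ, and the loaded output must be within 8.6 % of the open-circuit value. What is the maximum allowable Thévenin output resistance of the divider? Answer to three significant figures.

Loading drop = R_th/(R_th + R_L) ≤ 0.0860, so R_th ≤ R_L · ε/(1−ε) = 18.0 kΩ × 0.0860/0.9140 = 1.69 kΩ.
(Any R1, R2 with R2/(R1+R2) = 0.460 and R1‖R2 ≤ 1.69 kΩ will meet the spec.)

R_th ≤ 1.69 kΩ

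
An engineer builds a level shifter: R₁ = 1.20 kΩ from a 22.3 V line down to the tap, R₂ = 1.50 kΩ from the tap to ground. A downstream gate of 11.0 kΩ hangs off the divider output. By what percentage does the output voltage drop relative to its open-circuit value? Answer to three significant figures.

5.71 %

The divider's output (Thévenin) resistance is R₁‖R₂ = 0.6667 kΩ.
Fractional drop under load = R_th/(R_th + R_L) = 0.6667 / (0.6667 + 11.0) = 0.05714.
So the output falls by 5.71 %.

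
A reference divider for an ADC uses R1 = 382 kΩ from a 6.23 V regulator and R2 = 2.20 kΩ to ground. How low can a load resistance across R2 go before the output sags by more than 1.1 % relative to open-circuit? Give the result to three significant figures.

R_L(min) ≈ 197 kΩ

Output resistance R_th = R1‖R2 = (382 × 2.20)/384.2 = 2.187 kΩ.
The fractional drop is R_th/(R_th + R_L); requiring this ≤ 0.0110 gives R_L ≥ R_th(1/0.0110 − 1) = 2.187 × 89.91 = 197 kΩ.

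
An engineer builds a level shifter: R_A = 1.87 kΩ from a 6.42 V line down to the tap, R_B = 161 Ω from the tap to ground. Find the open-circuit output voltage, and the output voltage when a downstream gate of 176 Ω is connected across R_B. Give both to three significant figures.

Unloaded: 0.509 V; loaded: 0.276 V

Open-circuit: V = 6.42 × 161/(1870 + 161) = 0.509 V.
With the load, R_B becomes R_B‖R_L = 84.08 Ω, so V = 6.42 × 84.08/1954 = 0.276 V.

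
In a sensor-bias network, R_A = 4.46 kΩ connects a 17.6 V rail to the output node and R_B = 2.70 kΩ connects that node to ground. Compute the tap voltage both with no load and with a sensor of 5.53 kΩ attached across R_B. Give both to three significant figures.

Open-circuit: V = 17.6 × 2.70/(4.46 + 2.70) = 6.64 V.
With the load, R_B becomes R_B‖R_L = 1.814 kΩ, so V = 17.6 × 1.814/6.274 = 5.09 V.

Unloaded: 6.64 V; loaded: 5.09 V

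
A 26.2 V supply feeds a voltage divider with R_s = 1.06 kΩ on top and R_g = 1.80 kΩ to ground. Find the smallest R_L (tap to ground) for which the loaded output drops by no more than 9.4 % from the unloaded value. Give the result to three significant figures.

Output resistance R_th = R_s‖R_g = (1060 × 1800)/2860 = 667.1 Ω.
The fractional drop is R_th/(R_th + R_L); requiring this ≤ 0.0940 gives R_L ≥ R_th(1/0.0940 − 1) = 667.1 × 9.638 = 6.43 kΩ.

R_L(min) ≈ 6.43 kΩ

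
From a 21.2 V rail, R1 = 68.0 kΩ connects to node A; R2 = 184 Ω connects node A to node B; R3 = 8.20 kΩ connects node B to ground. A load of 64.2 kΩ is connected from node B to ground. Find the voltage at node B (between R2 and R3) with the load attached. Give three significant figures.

V ≈ 2.04 V

At node B, R3 is in parallel with the load: R3‖R_L = 7271 Ω.
Below node A the resistance is R2 + (R3‖R_L) = 7455 Ω, so V_A = 21.2 × 7455/75460 = 2.095 V.
Then V_B = V_A × (R3‖R_L)/(R2 + R3‖R_L) = 2.095 × 7271/7455 = 2.04 V.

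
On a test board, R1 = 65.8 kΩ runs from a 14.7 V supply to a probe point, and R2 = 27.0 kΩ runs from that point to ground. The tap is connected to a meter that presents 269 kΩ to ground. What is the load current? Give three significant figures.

R2‖R_L = 24.54 kΩ; V_out = 14.7 × 24.54/90.34 = 3.993 V.
I_L = V_out / R_L = 3.993 / 269 kΩ = 0.0148 mA.

I_L ≈ 0.0148 mA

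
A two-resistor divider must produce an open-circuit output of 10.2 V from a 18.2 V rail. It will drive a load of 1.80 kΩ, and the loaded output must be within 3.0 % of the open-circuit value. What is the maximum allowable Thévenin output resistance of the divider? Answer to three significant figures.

Loading drop = R_th/(R_th + R_L) ≤ 0.0300, so R_th ≤ R_L · ε/(1−ε) = 1.80 kΩ × 0.0300/0.9700 = 55.7 Ω.

R_th ≤ 55.7 Ω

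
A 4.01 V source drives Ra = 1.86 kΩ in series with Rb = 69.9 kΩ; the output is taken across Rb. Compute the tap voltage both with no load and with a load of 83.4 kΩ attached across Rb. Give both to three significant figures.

Open-circuit: V = 4.01 × 69.9/(1.86 + 69.9) = 3.91 V.
With the load, Rb becomes Rb‖R_L = 38.03 kΩ, so V = 4.01 × 38.03/39.89 = 3.82 V.

Unloaded: 3.91 V; loaded: 3.82 V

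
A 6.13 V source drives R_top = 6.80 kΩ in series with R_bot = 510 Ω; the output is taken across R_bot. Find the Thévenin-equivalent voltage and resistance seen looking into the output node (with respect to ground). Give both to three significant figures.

V_th = 0.428 V, R_th = 474 Ω

V_th is the open-circuit tap voltage: 6.13 × 510/(6800 + 510) = 0.428 V.
With the supply zeroed, R_top and R_bot appear in parallel from the tap: R_th = R_top‖R_bot = (6800 × 510)/7310 = 474 Ω.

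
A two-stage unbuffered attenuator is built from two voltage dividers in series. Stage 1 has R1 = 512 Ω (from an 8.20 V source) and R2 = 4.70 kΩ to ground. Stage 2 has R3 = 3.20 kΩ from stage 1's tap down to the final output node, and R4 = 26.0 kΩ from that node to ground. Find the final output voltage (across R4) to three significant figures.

V_out ≈ 6.48 V

Stage 2 presents R3+R4 = 29200 Ω as a load on stage 1's tap.
Stage 1's lower leg becomes R2‖(R3+R4) = 4048 Ω, so V_mid = 8.20 × 4048/4560 = 7.279 V.
Stage 2 is itself unloaded: V_out = V_mid × R4/(R3+R4) = 7.279 × 26000/29200 = 6.48 V.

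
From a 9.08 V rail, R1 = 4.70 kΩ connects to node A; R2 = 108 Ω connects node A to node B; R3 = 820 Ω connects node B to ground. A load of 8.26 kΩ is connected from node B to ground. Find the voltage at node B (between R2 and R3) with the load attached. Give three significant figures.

V ≈ 1.22 V

At node B, R3 is in parallel with the load: R3‖R_L = 745.9 Ω.
Below node A the resistance is R2 + (R3‖R_L) = 853.9 Ω, so V_A = 9.08 × 853.9/5554 = 1.396 V.
Then V_B = V_A × (R3‖R_L)/(R2 + R3‖R_L) = 1.396 × 745.9/853.9 = 1.22 V.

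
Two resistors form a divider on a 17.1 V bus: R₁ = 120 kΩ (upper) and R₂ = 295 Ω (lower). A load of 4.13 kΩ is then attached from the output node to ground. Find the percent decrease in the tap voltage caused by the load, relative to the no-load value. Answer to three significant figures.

The divider's output (Thévenin) resistance is R₁‖R₂ = 294.3 Ω.
Fractional drop under load = R_th/(R_th + R_L) = 294.3 / (294.3 + 4130) = 0.06651.
So the output falls by 6.65 %.

6.65 %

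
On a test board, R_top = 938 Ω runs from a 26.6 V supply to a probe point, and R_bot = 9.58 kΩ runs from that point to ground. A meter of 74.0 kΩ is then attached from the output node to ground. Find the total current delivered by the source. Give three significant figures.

R_bot‖R_L = 8482 Ω, so the source sees R_top + R_bot‖R_L = 9420 Ω.
I = 26.6 V / 9420 Ω = 2.82 mA.

I ≈ 2.82 mA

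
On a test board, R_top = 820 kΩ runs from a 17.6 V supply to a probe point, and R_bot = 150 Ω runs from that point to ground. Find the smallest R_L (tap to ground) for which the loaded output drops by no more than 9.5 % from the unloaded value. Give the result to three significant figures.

Output resistance R_th = R_top‖R_bot = (820000 × 150)/820200 = 150.0 Ω.
The fractional drop is R_th/(R_th + R_L); requiring this ≤ 0.0950 gives R_L ≥ R_th(1/0.0950 − 1) = 150.0 × 9.526 = 1.43 kΩ.

R_L(min) ≈ 1.43 kΩ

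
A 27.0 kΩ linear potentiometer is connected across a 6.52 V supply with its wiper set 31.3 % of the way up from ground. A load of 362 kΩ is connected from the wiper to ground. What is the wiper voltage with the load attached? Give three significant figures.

V ≈ 2.01 V

The wiper splits the pot into (1−α)R = 18.55 kΩ above and αR = 8.451 kΩ below.
Lower section ‖ load = 8.258 kΩ.
V_wiper = 6.52 × 8.258/(18.55 + 8.258) = 2.01 V.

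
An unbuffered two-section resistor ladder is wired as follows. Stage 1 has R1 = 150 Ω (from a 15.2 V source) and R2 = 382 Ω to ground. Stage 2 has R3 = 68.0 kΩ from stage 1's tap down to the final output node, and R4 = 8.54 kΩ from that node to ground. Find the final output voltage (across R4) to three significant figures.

V_out ≈ 1.22 V

Stage 2 presents R3+R4 = 76540 Ω as a load on stage 1's tap.
Stage 1's lower leg becomes R2‖(R3+R4) = 380.1 Ω, so V_mid = 15.2 × 380.1/530.1 = 10.90 V.
Stage 2 is itself unloaded: V_out = V_mid × R4/(R3+R4) = 10.90 × 8540/76540 = 1.22 V.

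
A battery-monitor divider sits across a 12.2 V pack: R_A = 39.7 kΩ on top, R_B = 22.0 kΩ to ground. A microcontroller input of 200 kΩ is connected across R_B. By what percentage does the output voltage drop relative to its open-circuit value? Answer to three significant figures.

The divider's output (Thévenin) resistance is R_A‖R_B = 14.16 kΩ.
Fractional drop under load = R_th/(R_th + R_L) = 14.16 / (14.16 + 200) = 0.06610.
So the output falls by 6.61 %.

6.61 %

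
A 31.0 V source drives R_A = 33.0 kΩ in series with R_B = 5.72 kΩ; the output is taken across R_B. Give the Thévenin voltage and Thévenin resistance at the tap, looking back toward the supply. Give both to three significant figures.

V_th is the open-circuit tap voltage: 31.0 × 5.72/(33.0 + 5.72) = 4.58 V.
With the supply zeroed, R_A and R_B appear in parallel from the tap: R_th = R_A‖R_B = (33.0 × 5.72)/38.72 = 4.88 kΩ.

V_th = 4.58 V, R_th = 4.88 kΩ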